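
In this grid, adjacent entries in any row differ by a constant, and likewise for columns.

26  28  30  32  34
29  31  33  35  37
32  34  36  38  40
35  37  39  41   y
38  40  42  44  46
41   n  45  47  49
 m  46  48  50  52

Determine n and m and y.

Along each row the entries change by 2 per step; down each column they change by 3.
Row 6: from 41 at column 1, stepping by 2 to column 2 gives 43.
Row 7: from 46 at column 2, stepping by 2 to column 1 gives 44.
Row 4: from 35 at column 1, stepping by 2 to column 5 gives 43.

n = 43, m = 44, y = 43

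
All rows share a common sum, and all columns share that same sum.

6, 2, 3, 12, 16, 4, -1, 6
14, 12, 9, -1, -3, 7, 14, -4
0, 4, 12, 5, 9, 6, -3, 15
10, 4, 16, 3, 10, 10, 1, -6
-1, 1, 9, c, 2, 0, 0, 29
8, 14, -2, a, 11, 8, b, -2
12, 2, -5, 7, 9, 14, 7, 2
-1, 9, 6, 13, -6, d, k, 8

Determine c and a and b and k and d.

c = 8, a = 1, b = 10, k = 20, d = -1

Rows 1 and 2 both sum to 48, so that's the common total.
Row 5: -1 + 1 + 9 + 2 + 0 + 0 + 29 = 40, so its missing entry is 48 − 40 = 8.
Column 4: 12 − 1 + 5 + 3 + 8 + 7 + 13 = 47, so its missing entry is 48 − 47 = 1.
Row 6: 8 + 14 − 2 + 1 + 11 + 8 − 2 = 38, so its missing entry is 48 − 38 = 10.
Column 7: -1 + 14 − 3 + 1 + 0 + 10 + 7 = 28, so its missing entry is 48 − 28 = 20.
Row 8: -1 + 9 + 6 + 13 − 6 + 20 + 8 = 49, so its missing entry is 48 − 49 = -1.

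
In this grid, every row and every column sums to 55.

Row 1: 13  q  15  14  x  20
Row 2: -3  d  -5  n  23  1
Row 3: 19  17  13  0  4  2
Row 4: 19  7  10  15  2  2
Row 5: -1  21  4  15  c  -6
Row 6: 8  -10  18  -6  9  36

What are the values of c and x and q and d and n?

c = 22, x = -5, q = -2, d = 22, n = 17

Row 5 has -1 + 21 + 4 + 15 − 6 = 33; the blank must be 55 − 33 = 22.
Column 5 has 23 + 4 + 2 + 22 + 9 = 60; the blank must be 55 − 60 = -5.
Row 1 has 13 + 15 + 14 − 5 + 20 = 57; the blank must be 55 − 57 = -2.
Column 2 has -2 + 17 + 7 + 21 − 10 = 33; the blank must be 55 − 33 = 22.
Row 2 has -3 + 22 − 5 + 23 + 1 = 38; the blank must be 55 − 38 = 17.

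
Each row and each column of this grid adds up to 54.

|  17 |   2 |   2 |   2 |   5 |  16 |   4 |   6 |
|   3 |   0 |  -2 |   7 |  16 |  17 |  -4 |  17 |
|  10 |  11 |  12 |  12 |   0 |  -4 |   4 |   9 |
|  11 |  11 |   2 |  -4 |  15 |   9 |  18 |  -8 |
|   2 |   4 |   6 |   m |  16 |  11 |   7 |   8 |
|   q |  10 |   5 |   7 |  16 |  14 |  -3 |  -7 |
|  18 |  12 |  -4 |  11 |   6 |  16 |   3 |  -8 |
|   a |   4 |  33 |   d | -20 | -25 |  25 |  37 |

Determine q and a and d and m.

q = 12, a = -19, d = 19, m = 0

The known cells in row 5 total 54, leaving 54 − 54 = 0 for the blank.
The known cells in row 6 total 42, leaving 54 − 42 = 12 for the blank.
The known cells in column 1 total 73, leaving 54 − 73 = -19 for the blank.
The known cells in row 8 total 35, leaving 54 − 35 = 19 for the blank.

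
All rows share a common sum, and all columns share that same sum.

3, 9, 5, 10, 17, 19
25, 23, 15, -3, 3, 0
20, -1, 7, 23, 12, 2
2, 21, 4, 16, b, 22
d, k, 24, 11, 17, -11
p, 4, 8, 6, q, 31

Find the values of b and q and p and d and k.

Rows 1 and 2 both sum to 63, so that's the common total.
Row 4 has 2 + 21 + 4 + 16 + 22 = 65; the blank must be 63 − 65 = -2.
Column 5 has 17 + 3 + 12 − 2 + 17 = 47; the blank must be 63 − 47 = 16.
Row 6 has 4 + 8 + 6 + 16 + 31 = 65; the blank must be 63 − 65 = -2.
Column 1 has 3 + 25 + 20 + 2 − 2 = 48; the blank must be 63 − 48 = 15.
Row 5 has 15 + 24 + 11 + 17 − 11 = 56; the blank must be 63 − 56 = 7.

b = -2, q = 16, p = -2, d = 15, k = 7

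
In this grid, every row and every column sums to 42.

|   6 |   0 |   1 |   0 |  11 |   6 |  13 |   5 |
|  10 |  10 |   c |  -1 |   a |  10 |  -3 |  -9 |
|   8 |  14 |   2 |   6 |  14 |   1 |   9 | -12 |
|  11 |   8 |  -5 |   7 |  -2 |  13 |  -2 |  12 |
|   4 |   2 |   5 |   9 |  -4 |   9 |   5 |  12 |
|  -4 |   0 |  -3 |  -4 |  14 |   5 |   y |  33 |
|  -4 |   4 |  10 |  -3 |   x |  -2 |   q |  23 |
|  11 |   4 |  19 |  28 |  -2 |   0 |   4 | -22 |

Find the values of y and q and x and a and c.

y = 1, q = 15, x = -1, a = 12, c = 13

The known cells in column 3 total 29, leaving 42 − 29 = 13 for the blank.
The known cells in row 2 total 30, leaving 42 − 30 = 12 for the blank.
The known cells in column 5 total 43, leaving 42 − 43 = -1 for the blank.
The known cells in row 6 total 41, leaving 42 − 41 = 1 for the blank.
The known cells in row 7 total 27, leaving 42 − 27 = 15 for the blank.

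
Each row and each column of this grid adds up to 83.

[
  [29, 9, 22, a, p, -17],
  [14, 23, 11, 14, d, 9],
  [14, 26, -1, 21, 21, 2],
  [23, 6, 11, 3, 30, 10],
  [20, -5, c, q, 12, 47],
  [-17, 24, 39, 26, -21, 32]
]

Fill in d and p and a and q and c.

Column 3: 22 + 11 − 1 + 11 + 39 = 82, so its missing entry is 83 − 82 = 1.
Row 5: 20 − 5 + 1 + 12 + 47 = 75, so its missing entry is 83 − 75 = 8.
Column 4: 14 + 21 + 3 + 8 + 26 = 72, so its missing entry is 83 − 72 = 11.
Row 1: 29 + 9 + 22 + 11 − 17 = 54, so its missing entry is 83 − 54 = 29.
Row 2: 14 + 23 + 11 + 14 + 9 = 71, so its missing entry is 83 − 71 = 12.

d = 12, p = 29, a = 11, q = 8, c = 1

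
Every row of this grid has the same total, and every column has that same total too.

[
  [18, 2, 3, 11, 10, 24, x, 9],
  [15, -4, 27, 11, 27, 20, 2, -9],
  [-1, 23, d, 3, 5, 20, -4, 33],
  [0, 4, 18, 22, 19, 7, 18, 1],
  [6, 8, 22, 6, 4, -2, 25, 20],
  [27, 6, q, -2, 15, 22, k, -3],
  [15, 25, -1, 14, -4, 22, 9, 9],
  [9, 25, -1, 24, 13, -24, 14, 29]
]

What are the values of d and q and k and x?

Rows 2 and 4 both sum to 89, so that's the common total.
Row 1 has 18 + 2 + 3 + 11 + 10 + 24 + 9 = 77; the blank must be 89 − 77 = 12.
Column 7 has 12 + 2 − 4 + 18 + 25 + 9 + 14 = 76; the blank must be 89 − 76 = 13.
Row 6 has 27 + 6 − 2 + 15 + 22 + 13 − 3 = 78; the blank must be 89 − 78 = 11.
Row 3 has -1 + 23 + 3 + 5 + 20 − 4 + 33 = 79; the blank must be 89 − 79 = 10.

d = 10, q = 11, k = 13, x = 12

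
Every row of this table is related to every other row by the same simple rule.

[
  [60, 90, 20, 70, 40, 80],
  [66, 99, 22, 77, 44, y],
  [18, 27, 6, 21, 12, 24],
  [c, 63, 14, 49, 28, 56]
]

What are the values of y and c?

Each row is a constant multiple of every other row — this is a multiplication table with the headers hidden.
Row 2 is 44/40 = 11/10 times row 1, so its entry in column 6 is 80 × 11/10 = 88.
Row 4 is 28/40 = 7/10 times row 1, so its entry in column 1 is 60 × 7/10 = 42.

y = 88, c = 42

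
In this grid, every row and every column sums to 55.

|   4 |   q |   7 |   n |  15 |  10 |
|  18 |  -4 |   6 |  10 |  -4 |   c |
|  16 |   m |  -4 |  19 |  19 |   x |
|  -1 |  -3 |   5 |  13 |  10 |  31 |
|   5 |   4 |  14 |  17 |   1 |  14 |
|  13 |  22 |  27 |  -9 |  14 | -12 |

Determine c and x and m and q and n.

c = 29, x = -17, m = 22, q = 14, n = 5

The known cells in row 2 total 26, leaving 55 − 26 = 29 for the blank.
The known cells in column 4 total 50, leaving 55 − 50 = 5 for the blank.
The known cells in row 1 total 41, leaving 55 − 41 = 14 for the blank.
The known cells in column 2 total 33, leaving 55 − 33 = 22 for the blank.
The known cells in row 3 total 72, leaving 55 − 72 = -17 for the blank.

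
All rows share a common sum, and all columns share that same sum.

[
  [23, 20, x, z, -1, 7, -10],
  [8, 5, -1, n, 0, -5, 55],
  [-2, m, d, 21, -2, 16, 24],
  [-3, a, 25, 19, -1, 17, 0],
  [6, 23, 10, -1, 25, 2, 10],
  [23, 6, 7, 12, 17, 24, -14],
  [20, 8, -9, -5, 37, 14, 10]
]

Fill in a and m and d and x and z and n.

a = 18, m = -5, d = 23, x = 20, z = 16, n = 13

Rows 5 and 6 both sum to 75, so that's the common total.
Row 4 has -3 + 25 + 19 − 1 + 17 + 0 = 57; the blank must be 75 − 57 = 18.
Column 2 has 20 + 5 + 18 + 23 + 6 + 8 = 80; the blank must be 75 − 80 = -5.
Row 3 has -2 − 5 + 21 − 2 + 16 + 24 = 52; the blank must be 75 − 52 = 23.
Column 3 has -1 + 23 + 25 + 10 + 7 − 9 = 55; the blank must be 75 − 55 = 20.
Row 1 has 23 + 20 + 20 − 1 + 7 − 10 = 59; the blank must be 75 − 59 = 16.
Row 2 has 8 + 5 − 1 + 0 − 5 + 55 = 62; the blank must be 75 − 62 = 13.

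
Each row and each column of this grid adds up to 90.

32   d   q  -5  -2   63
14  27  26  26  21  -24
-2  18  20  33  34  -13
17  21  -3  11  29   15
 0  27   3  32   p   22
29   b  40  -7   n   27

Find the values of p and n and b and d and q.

Row 5: 0 + 27 + 3 + 32 + 22 = 84, so its missing entry is 90 − 84 = 6.
Column 5: -2 + 21 + 34 + 29 + 6 = 88, so its missing entry is 90 − 88 = 2.
Row 6: 29 + 40 − 7 + 2 + 27 = 91, so its missing entry is 90 − 91 = -1.
Column 2: 27 + 18 + 21 + 27 − 1 = 92, so its missing entry is 90 − 92 = -2.
Row 1: 32 − 2 − 5 − 2 + 63 = 86, so its missing entry is 90 − 86 = 4.

p = 6, n = 2, b = -1, d = -2, q = 4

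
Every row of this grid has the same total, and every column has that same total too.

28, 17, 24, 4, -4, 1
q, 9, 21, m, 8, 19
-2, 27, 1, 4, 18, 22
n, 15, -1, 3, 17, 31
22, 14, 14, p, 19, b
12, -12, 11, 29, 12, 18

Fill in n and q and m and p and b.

n = 5, q = 5, m = 8, p = 22, b = -21

Rows 1 and 3 both sum to 70, so that's the common total.
Row 4 has 15 − 1 + 3 + 17 + 31 = 65; the blank must be 70 − 65 = 5.
Column 6 has 1 + 19 + 22 + 31 + 18 = 91; the blank must be 70 − 91 = -21.
Row 5 has 22 + 14 + 14 + 19 − 21 = 48; the blank must be 70 − 48 = 22.
Column 1 has 28 − 2 + 5 + 22 + 12 = 65; the blank must be 70 − 65 = 5.
Row 2 has 5 + 9 + 21 + 8 + 19 = 62; the blank must be 70 − 62 = 8.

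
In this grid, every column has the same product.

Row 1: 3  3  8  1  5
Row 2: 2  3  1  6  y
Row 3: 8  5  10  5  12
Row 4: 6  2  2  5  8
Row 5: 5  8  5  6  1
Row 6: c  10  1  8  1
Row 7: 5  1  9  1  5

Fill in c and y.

c = 1, y = 3

Columns 3 and 4 each multiply to 7200, so every column has product 7200.
Column 1: 3×2×8×6×5×5 = 7200, so the missing entry is 7200 ÷ 7200 = 1.
Column 5: 5×12×8×1×1×5 = 2400, so the missing entry is 7200 ÷ 2400 = 3.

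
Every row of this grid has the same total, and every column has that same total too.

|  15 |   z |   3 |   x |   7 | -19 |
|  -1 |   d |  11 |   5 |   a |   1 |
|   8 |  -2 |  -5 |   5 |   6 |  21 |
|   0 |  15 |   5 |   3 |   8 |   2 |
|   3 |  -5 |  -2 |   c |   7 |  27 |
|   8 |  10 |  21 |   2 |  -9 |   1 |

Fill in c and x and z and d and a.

c = 3, x = 15, z = 12, d = 3, a = 14

Rows 3 and 4 both sum to 33, so that's the common total.
Row 5 has 3 − 5 − 2 + 7 + 27 = 30; the blank must be 33 − 30 = 3.
Column 4 has 5 + 5 + 3 + 3 + 2 = 18; the blank must be 33 − 18 = 15.
Row 1 has 15 + 3 + 15 + 7 − 19 = 21; the blank must be 33 − 21 = 12.
Column 2 has 12 − 2 + 15 − 5 + 10 = 30; the blank must be 33 − 30 = 3.
Row 2 has -1 + 3 + 11 + 5 + 1 = 19; the blank must be 33 − 19 = 14.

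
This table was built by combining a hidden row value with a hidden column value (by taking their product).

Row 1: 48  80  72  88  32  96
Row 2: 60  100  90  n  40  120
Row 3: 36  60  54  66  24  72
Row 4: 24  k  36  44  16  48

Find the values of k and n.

k = 40, n = 110

Each row is a constant multiple of every other row — this is a multiplication table with the headers hidden.
Row 4 is 24/48 = 1/2 times row 1, so its entry in column 2 is 80 × 1/2 = 40.
Row 2 is 60/48 = 5/4 times row 1, so its entry in column 4 is 88 × 5/4 = 110.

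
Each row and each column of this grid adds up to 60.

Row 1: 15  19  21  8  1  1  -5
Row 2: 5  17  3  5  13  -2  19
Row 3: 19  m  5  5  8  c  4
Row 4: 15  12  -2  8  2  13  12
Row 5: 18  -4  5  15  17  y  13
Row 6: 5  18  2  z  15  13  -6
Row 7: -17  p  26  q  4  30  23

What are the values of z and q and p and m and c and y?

The known cells in row 5 total 64, leaving 60 − 64 = -4 for the blank.
The known cells in column 6 total 51, leaving 60 − 51 = 9 for the blank.
The known cells in row 3 total 50, leaving 60 − 50 = 10 for the blank.
The known cells in column 2 total 72, leaving 60 − 72 = -12 for the blank.
The known cells in row 6 total 47, leaving 60 − 47 = 13 for the blank.
The known cells in row 7 total 54, leaving 60 − 54 = 6 for the blank.

z = 13, q = 6, p = -12, m = 10, c = 9, y = -4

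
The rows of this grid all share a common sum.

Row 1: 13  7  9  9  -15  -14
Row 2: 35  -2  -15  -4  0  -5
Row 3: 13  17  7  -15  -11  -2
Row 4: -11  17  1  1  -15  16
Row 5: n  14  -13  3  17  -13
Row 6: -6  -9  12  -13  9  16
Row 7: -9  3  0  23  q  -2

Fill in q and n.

Row 1 sums to 9 and so does row 3; that's the common total.
In row 7 the known cells total 15, leaving 9 − 15 = -6.
In row 5 the known cells total 8, leaving 9 − 8 = 1.

q = -6, n = 1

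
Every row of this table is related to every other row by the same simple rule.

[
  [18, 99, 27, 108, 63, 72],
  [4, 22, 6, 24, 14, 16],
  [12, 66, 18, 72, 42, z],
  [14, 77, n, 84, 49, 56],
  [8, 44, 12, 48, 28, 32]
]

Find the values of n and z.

Each row is a constant multiple of every other row — this is a multiplication table with the headers hidden.
Row 4 is 49/63 = 7/9 times row 1, so its entry in column 3 is 27 × 7/9 = 21.
Row 3 is 42/63 = 2/3 times row 1, so its entry in column 6 is 72 × 2/3 = 48.

n = 21, z = 48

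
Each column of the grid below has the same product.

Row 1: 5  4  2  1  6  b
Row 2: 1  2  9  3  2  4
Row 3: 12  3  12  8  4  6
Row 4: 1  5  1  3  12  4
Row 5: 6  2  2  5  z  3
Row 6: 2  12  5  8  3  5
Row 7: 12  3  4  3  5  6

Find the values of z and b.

z = 1, b = 1

Columns 1 and 4 each multiply to 8640, so every column has product 8640.
Column 5: 6×2×4×12×3×5 = 8640, so the missing entry is 8640 ÷ 8640 = 1.
Column 6: 4×6×4×3×5×6 = 8640, so the missing entry is 8640 ÷ 8640 = 1.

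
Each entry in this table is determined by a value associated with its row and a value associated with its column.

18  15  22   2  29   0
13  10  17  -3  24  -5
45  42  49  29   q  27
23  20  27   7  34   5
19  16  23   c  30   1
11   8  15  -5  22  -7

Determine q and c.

q = 56, c = 3

The difference between any two rows is the same in every column — this is an addition table with the headers hidden.
Row 3 minus row 1 is 27 − 0 = 27, so its entry in column 5 is 29 + 27 = 56.
Row 5 minus row 1 is 1 − 0 = 1, so its entry in column 4 is 2 + 1 = 3.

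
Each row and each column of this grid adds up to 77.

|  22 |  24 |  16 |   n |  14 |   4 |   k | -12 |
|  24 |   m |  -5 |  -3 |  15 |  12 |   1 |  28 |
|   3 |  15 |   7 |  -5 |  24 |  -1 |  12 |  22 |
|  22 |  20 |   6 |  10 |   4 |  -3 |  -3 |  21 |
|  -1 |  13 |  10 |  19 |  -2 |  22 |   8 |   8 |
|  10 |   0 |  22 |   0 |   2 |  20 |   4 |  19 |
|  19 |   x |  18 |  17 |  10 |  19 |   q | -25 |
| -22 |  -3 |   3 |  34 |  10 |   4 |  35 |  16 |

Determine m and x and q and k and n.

The known cells in row 2 total 72, leaving 77 − 72 = 5 for the blank.
The known cells in column 2 total 74, leaving 77 − 74 = 3 for the blank.
The known cells in column 4 total 72, leaving 77 − 72 = 5 for the blank.
The known cells in row 1 total 73, leaving 77 − 73 = 4 for the blank.
The known cells in row 7 total 61, leaving 77 − 61 = 16 for the blank.

m = 5, x = 3, q = 16, k = 4, n = 5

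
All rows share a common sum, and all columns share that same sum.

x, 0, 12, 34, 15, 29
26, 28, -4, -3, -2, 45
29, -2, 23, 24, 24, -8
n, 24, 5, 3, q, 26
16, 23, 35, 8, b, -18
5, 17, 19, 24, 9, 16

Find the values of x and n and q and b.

x = 0, n = 14, q = 18, b = 26

Rows 2 and 3 both sum to 90, so that's the common total.
Row 5: 16 + 23 + 35 + 8 − 18 = 64, so its missing entry is 90 − 64 = 26.
Column 5: 15 − 2 + 24 + 26 + 9 = 72, so its missing entry is 90 − 72 = 18.
Row 4: 24 + 5 + 3 + 18 + 26 = 76, so its missing entry is 90 − 76 = 14.
Row 1: 0 + 12 + 34 + 15 + 29 = 90, so its missing entry is 90 − 90 = 0.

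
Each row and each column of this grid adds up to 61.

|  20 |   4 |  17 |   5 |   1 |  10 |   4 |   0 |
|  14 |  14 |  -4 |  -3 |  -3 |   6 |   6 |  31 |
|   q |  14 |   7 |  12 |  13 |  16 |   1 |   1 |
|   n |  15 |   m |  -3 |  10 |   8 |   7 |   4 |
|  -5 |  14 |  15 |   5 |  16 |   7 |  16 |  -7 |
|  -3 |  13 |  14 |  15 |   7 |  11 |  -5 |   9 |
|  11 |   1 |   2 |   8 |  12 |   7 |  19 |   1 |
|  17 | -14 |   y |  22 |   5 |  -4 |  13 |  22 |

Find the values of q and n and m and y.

The known cells in row 3 total 64, leaving 61 − 64 = -3 for the blank.
The known cells in row 8 total 61, leaving 61 − 61 = 0 for the blank.
The known cells in column 3 total 51, leaving 61 − 51 = 10 for the blank.
The known cells in row 4 total 51, leaving 61 − 51 = 10 for the blank.

q = -3, n = 10, m = 10, y = 0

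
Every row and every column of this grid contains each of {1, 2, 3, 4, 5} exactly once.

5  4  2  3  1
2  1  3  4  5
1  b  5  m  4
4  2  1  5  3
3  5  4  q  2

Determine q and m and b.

For row 3, column 2: column 2 already has {1, 2, 4, 5}; that leaves 3.
For row 3, column 4: row 3 already has {1, 3, 4, 5}; that leaves 2.
For row 5, column 4: row 5 already has {2, 3, 4, 5}; that leaves 1.

q = 1, m = 2, b = 3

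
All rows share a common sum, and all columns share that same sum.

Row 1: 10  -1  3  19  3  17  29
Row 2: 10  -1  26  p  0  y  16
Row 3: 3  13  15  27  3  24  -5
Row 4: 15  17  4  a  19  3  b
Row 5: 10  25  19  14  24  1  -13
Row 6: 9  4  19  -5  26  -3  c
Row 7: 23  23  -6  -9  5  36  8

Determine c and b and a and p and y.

Rows 1 and 3 both sum to 80, so that's the common total.
Column 6 has 17 + 24 + 3 + 1 − 3 + 36 = 78; the blank must be 80 − 78 = 2.
Row 6 has 9 + 4 + 19 − 5 + 26 − 3 = 50; the blank must be 80 − 50 = 30.
Column 7 has 29 + 16 − 5 − 13 + 30 + 8 = 65; the blank must be 80 − 65 = 15.
Row 4 has 15 + 17 + 4 + 19 + 3 + 15 = 73; the blank must be 80 − 73 = 7.
Row 2 has 10 − 1 + 26 + 0 + 2 + 16 = 53; the blank must be 80 − 53 = 27.

c = 30, b = 15, a = 7, p = 27, y = 2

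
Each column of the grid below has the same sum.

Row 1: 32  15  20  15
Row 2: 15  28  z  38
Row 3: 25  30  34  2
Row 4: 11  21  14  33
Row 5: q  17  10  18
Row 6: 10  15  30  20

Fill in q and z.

Column 2 sums to 126 and so does column 4; that's the common total.
In column 1 the known cells total 93, leaving 126 − 93 = 33.
In column 3 the known cells total 108, leaving 126 − 108 = 18.

q = 33, z = 18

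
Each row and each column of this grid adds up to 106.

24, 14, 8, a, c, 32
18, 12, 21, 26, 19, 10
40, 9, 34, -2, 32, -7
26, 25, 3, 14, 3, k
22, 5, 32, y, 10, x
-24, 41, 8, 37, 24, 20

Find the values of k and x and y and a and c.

Column 5: 19 + 32 + 3 + 10 + 24 = 88, so its missing entry is 106 − 88 = 18.
Row 1: 24 + 14 + 8 + 18 + 32 = 96, so its missing entry is 106 − 96 = 10.
Column 4: 10 + 26 − 2 + 14 + 37 = 85, so its missing entry is 106 − 85 = 21.
Row 5: 22 + 5 + 32 + 21 + 10 = 90, so its missing entry is 106 − 90 = 16.
Row 4: 26 + 25 + 3 + 14 + 3 = 71, so its missing entry is 106 − 71 = 35.

k = 35, x = 16, y = 21, a = 10, c = 18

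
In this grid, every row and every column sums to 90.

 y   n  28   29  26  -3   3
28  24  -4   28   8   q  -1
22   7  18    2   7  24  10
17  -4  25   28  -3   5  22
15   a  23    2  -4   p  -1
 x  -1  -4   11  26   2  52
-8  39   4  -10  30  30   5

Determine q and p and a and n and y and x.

q = 7, p = 25, a = 30, n = -5, y = 12, x = 4

The known cells in row 2 total 83, leaving 90 − 83 = 7 for the blank.
The known cells in column 6 total 65, leaving 90 − 65 = 25 for the blank.
The known cells in row 6 total 86, leaving 90 − 86 = 4 for the blank.
The known cells in column 1 total 78, leaving 90 − 78 = 12 for the blank.
The known cells in row 1 total 95, leaving 90 − 95 = -5 for the blank.
The known cells in row 5 total 60, leaving 90 − 60 = 30 for the blank.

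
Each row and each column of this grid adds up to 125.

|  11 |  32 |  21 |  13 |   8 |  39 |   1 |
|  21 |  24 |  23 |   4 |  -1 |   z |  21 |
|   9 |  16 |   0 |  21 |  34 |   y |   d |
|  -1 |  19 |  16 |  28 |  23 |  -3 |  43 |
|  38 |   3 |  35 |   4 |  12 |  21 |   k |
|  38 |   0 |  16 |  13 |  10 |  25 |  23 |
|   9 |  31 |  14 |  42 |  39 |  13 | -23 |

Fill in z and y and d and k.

Row 5 has 38 + 3 + 35 + 4 + 12 + 21 = 113; the blank must be 125 − 113 = 12.
Column 7 has 1 + 21 + 43 + 12 + 23 − 23 = 77; the blank must be 125 − 77 = 48.
Row 3 has 9 + 16 + 0 + 21 + 34 + 48 = 128; the blank must be 125 − 128 = -3.
Row 2 has 21 + 24 + 23 + 4 − 1 + 21 = 92; the blank must be 125 − 92 = 33.

z = 33, y = -3, d = 48, k = 12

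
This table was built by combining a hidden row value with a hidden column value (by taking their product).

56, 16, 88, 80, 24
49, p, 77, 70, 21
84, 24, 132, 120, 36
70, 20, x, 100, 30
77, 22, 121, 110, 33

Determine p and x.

Each row is a constant multiple of every other row — this is a multiplication table with the headers hidden.
Row 2 is 70/80 = 7/8 times row 1, so its entry in column 2 is 16 × 7/8 = 14.
Row 4 is 100/80 = 5/4 times row 1, so its entry in column 3 is 88 × 5/4 = 110.

p = 14, x = 110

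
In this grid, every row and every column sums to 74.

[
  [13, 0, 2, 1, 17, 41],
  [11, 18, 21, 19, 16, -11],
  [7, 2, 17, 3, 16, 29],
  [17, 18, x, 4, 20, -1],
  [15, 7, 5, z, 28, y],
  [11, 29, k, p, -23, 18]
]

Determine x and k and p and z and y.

The known cells in column 6 total 76, leaving 74 − 76 = -2 for the blank.
The known cells in row 5 total 53, leaving 74 − 53 = 21 for the blank.
The known cells in column 4 total 48, leaving 74 − 48 = 26 for the blank.
The known cells in row 4 total 58, leaving 74 − 58 = 16 for the blank.
The known cells in row 6 total 61, leaving 74 − 61 = 13 for the blank.

x = 16, k = 13, p = 26, z = 21, y = -2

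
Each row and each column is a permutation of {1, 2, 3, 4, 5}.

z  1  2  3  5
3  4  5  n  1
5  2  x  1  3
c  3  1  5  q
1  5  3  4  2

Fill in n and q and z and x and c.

n = 2, q = 4, z = 4, x = 4, c = 2

At (row 4, col 5): column 5 already has {1, 2, 3, 5}, so the value is 4.
Cell (1,1): row 1 already has {1, 2, 3, 5} → 4.
For row 4, column 1: row 4 already has {1, 3, 4, 5}; that leaves 2.
Cell (3,3): row 3 already has {1, 2, 3, 5} → 4.
Cell (2,4): row 2 already has {1, 3, 4, 5} → 2.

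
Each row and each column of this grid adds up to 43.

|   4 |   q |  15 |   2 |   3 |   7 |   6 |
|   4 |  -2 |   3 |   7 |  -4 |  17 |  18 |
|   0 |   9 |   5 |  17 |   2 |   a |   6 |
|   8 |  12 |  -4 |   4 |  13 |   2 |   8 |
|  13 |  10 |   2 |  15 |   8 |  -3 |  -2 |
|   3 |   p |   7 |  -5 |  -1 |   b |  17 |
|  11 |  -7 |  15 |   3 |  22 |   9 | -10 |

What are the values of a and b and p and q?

a = 4, b = 7, p = 15, q = 6

Row 1 has 4 + 15 + 2 + 3 + 7 + 6 = 37; the blank must be 43 − 37 = 6.
Row 3 has 0 + 9 + 5 + 17 + 2 + 6 = 39; the blank must be 43 − 39 = 4.
Column 2 has 6 − 2 + 9 + 12 + 10 − 7 = 28; the blank must be 43 − 28 = 15.
Row 6 has 3 + 15 + 7 − 5 − 1 + 17 = 36; the blank must be 43 − 36 = 7.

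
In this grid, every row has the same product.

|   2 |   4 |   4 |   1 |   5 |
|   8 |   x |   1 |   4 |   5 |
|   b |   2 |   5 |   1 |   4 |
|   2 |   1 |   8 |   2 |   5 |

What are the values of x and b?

x = 1, b = 4

Rows 1 and 4 each multiply to 160, so every row has product 160.
Row 2: 8×1×4×5 = 160, so the missing entry is 160 ÷ 160 = 1.
Row 3: 2×5×1×4 = 40, so the missing entry is 160 ÷ 40 = 4.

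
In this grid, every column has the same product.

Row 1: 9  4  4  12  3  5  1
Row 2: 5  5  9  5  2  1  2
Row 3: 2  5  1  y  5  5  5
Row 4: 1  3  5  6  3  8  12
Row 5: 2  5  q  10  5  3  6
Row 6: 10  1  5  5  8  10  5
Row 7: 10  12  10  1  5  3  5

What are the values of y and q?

y = 1, q = 2

Columns 2 and 6 each multiply to 18000, so every column has product 18000.
Column 4: 12×5×6×10×5×1 = 18000, so the missing entry is 18000 ÷ 18000 = 1.
Column 3: 4×9×1×5×5×10 = 9000, so the missing entry is 18000 ÷ 9000 = 2.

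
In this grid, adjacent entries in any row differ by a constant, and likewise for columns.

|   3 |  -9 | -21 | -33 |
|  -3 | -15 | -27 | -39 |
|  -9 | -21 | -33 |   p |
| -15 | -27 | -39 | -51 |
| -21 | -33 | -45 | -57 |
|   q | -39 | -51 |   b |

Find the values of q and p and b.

q = -27, p = -45, b = -63

Along each row the entries change by -12 per step; down each column they change by -6.
Row 6: from -39 at column 2, stepping by -12 to column 1 gives -27.
Row 3: from -9 at column 1, stepping by -12 to column 4 gives -45.
Row 6: from -39 at column 2, stepping by -12 to column 4 gives -63.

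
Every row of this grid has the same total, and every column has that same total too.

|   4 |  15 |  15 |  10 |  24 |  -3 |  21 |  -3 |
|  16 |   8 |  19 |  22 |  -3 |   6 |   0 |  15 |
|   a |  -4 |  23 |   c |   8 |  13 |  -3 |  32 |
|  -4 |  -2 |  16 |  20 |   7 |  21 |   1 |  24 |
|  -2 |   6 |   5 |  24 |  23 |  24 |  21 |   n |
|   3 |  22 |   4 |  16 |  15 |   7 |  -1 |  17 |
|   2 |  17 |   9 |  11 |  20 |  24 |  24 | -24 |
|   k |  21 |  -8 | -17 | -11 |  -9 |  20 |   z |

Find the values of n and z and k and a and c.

Rows 1 and 2 both sum to 83, so that's the common total.
Column 4: 10 + 22 + 20 + 24 + 16 + 11 − 17 = 86, so its missing entry is 83 − 86 = -3.
Row 3: -4 + 23 − 3 + 8 + 13 − 3 + 32 = 66, so its missing entry is 83 − 66 = 17.
Column 1: 4 + 16 + 17 − 4 − 2 + 3 + 2 = 36, so its missing entry is 83 − 36 = 47.
Row 8: 47 + 21 − 8 − 17 − 11 − 9 + 20 = 43, so its missing entry is 83 − 43 = 40.
Row 5: -2 + 6 + 5 + 24 + 23 + 24 + 21 = 101, so its missing entry is 83 − 101 = -18.

n = -18, z = 40, k = 47, a = 17, c = -3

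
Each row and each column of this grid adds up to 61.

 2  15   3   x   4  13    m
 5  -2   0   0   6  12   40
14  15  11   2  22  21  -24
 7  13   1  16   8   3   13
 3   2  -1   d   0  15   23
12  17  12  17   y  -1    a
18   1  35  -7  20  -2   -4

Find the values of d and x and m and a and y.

d = 19, x = 14, m = 10, a = 3, y = 1

Row 5 has 3 + 2 − 1 + 0 + 15 + 23 = 42; the blank must be 61 − 42 = 19.
Column 5 has 4 + 6 + 22 + 8 + 0 + 20 = 60; the blank must be 61 − 60 = 1.
Column 4 has 0 + 2 + 16 + 19 + 17 − 7 = 47; the blank must be 61 − 47 = 14.
Row 1 has 2 + 15 + 3 + 14 + 4 + 13 = 51; the blank must be 61 − 51 = 10.
Row 6 has 12 + 17 + 12 + 17 + 1 − 1 = 58; the blank must be 61 − 58 = 3.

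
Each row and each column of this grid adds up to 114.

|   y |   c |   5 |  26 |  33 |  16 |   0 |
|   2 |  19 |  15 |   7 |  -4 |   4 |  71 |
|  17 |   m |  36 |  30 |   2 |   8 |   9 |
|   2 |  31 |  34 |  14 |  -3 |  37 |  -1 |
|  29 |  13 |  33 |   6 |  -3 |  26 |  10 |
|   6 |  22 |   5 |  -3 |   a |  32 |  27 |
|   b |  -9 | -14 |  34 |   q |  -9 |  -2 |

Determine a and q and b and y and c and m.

a = 25, q = 64, b = 50, y = 8, c = 26, m = 12

Row 3 has 17 + 36 + 30 + 2 + 8 + 9 = 102; the blank must be 114 − 102 = 12.
Column 2 has 19 + 12 + 31 + 13 + 22 − 9 = 88; the blank must be 114 − 88 = 26.
Row 1 has 26 + 5 + 26 + 33 + 16 + 0 = 106; the blank must be 114 − 106 = 8.
Row 6 has 6 + 22 + 5 − 3 + 32 + 27 = 89; the blank must be 114 − 89 = 25.
Column 5 has 33 − 4 + 2 − 3 − 3 + 25 = 50; the blank must be 114 − 50 = 64.
Row 7 has -9 − 14 + 34 + 64 − 9 − 2 = 64; the blank must be 114 − 64 = 50.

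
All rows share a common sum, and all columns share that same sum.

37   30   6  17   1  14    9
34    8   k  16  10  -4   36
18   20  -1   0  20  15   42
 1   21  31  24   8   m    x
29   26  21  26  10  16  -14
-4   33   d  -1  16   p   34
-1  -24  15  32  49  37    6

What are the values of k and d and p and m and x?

Rows 1 and 3 both sum to 114, so that's the common total.
Row 2: 34 + 8 + 16 + 10 − 4 + 36 = 100, so its missing entry is 114 − 100 = 14.
Column 7: 9 + 36 + 42 − 14 + 34 + 6 = 113, so its missing entry is 114 − 113 = 1.
Row 4: 1 + 21 + 31 + 24 + 8 + 1 = 86, so its missing entry is 114 − 86 = 28.
Column 6: 14 − 4 + 15 + 28 + 16 + 37 = 106, so its missing entry is 114 − 106 = 8.
Row 6: -4 + 33 − 1 + 16 + 8 + 34 = 86, so its missing entry is 114 − 86 = 28.

k = 14, d = 28, p = 8, m = 28, x = 1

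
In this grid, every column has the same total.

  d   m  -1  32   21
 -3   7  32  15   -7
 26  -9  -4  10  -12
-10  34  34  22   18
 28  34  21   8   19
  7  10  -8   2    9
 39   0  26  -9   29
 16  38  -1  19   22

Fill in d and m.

d = -4, m = -15

Column 4 sums to 99 and so does column 5; that's the common total.
In column 1 the known cells total 103, leaving 99 − 103 = -4.
In column 2 the known cells total 114, leaving 99 − 114 = -15.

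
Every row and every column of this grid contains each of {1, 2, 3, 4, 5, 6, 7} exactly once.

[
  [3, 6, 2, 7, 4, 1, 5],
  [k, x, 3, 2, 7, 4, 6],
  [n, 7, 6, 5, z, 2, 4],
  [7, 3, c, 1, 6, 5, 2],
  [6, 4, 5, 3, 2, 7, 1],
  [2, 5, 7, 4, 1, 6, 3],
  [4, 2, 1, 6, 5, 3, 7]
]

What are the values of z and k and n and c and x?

z = 3, k = 5, n = 1, c = 4, x = 1

For row 3, column 5: column 5 already has {1, 2, 4, 5, 6, 7}; that leaves 3.
At (row 2, col 2): column 2 already has {2, 3, 4, 5, 6, 7}, so the value is 1.
Cell (3,1): row 3 already has {2, 3, 4, 5, 6, 7} → 1.
At (row 2, col 1): row 2 already has {1, 2, 3, 4, 6, 7}, so the value is 5.
For row 4, column 3: row 4 already has {1, 2, 3, 5, 6, 7}; that leaves 4.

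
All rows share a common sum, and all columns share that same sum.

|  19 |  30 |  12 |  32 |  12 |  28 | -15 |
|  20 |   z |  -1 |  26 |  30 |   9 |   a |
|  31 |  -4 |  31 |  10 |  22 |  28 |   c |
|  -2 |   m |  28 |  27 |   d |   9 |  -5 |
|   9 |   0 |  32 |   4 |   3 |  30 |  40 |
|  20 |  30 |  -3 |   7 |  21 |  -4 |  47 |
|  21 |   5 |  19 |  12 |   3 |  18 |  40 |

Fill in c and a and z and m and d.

Rows 1 and 5 both sum to 118, so that's the common total.
Column 5: 12 + 30 + 22 + 3 + 21 + 3 = 91, so its missing entry is 118 − 91 = 27.
Row 4: -2 + 28 + 27 + 27 + 9 − 5 = 84, so its missing entry is 118 − 84 = 34.
Column 2: 30 − 4 + 34 + 0 + 30 + 5 = 95, so its missing entry is 118 − 95 = 23.
Row 3: 31 − 4 + 31 + 10 + 22 + 28 = 118, so its missing entry is 118 − 118 = 0.
Row 2: 20 + 23 − 1 + 26 + 30 + 9 = 107, so its missing entry is 118 − 107 = 11.

c = 0, a = 11, z = 23, m = 34, d = 27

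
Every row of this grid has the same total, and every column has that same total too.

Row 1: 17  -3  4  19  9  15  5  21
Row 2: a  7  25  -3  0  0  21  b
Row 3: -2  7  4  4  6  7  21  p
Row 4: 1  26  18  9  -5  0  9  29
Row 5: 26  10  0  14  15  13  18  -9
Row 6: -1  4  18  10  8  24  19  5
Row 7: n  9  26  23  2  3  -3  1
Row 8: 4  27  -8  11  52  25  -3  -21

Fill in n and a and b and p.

Rows 1 and 4 both sum to 87, so that's the common total.
Row 3 has -2 + 7 + 4 + 4 + 6 + 7 + 21 = 47; the blank must be 87 − 47 = 40.
Column 8 has 21 + 40 + 29 − 9 + 5 + 1 − 21 = 66; the blank must be 87 − 66 = 21.
Row 2 has 7 + 25 − 3 + 0 + 0 + 21 + 21 = 71; the blank must be 87 − 71 = 16.
Row 7 has 9 + 26 + 23 + 2 + 3 − 3 + 1 = 61; the blank must be 87 − 61 = 26.

n = 26, a = 16, b = 21, p = 40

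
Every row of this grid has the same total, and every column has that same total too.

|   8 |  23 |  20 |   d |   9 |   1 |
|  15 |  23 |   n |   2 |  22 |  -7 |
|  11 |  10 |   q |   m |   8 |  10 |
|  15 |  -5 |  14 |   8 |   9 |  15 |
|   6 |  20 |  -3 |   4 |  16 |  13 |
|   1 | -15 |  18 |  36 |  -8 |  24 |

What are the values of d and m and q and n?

d = -5, m = 11, q = 6, n = 1

Rows 4 and 5 both sum to 56, so that's the common total.
The known cells in row 2 total 55, leaving 56 − 55 = 1 for the blank.
The known cells in row 1 total 61, leaving 56 − 61 = -5 for the blank.
The known cells in column 4 total 45, leaving 56 − 45 = 11 for the blank.
The known cells in row 3 total 50, leaving 56 − 50 = 6 for the blank.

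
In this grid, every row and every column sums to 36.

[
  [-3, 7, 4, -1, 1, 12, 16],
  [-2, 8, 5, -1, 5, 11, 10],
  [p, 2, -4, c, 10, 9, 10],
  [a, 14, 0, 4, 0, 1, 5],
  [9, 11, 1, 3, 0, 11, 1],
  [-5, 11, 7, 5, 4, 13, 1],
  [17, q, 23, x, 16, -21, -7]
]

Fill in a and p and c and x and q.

Column 2: 7 + 8 + 2 + 14 + 11 + 11 = 53, so its missing entry is 36 − 53 = -17.
Row 4: 14 + 0 + 4 + 0 + 1 + 5 = 24, so its missing entry is 36 − 24 = 12.
Column 1: -3 − 2 + 12 + 9 − 5 + 17 = 28, so its missing entry is 36 − 28 = 8.
Row 3: 8 + 2 − 4 + 10 + 9 + 10 = 35, so its missing entry is 36 − 35 = 1.
Row 7: 17 − 17 + 23 + 16 − 21 − 7 = 11, so its missing entry is 36 − 11 = 25.

a = 12, p = 8, c = 1, x = 25, q = -17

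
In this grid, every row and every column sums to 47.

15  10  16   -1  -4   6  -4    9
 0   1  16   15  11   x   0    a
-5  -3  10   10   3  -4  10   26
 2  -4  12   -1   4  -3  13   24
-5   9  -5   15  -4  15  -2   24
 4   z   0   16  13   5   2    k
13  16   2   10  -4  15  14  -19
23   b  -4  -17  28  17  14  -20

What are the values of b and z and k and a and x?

b = 6, z = 12, k = -5, a = 8, x = -4

Row 8 has 23 − 4 − 17 + 28 + 17 + 14 − 20 = 41; the blank must be 47 − 41 = 6.
Column 6 has 6 − 4 − 3 + 15 + 5 + 15 + 17 = 51; the blank must be 47 − 51 = -4.
Column 2 has 10 + 1 − 3 − 4 + 9 + 16 + 6 = 35; the blank must be 47 − 35 = 12.
Row 6 has 4 + 12 + 0 + 16 + 13 + 5 + 2 = 52; the blank must be 47 − 52 = -5.
Row 2 has 0 + 1 + 16 + 15 + 11 − 4 + 0 = 39; the blank must be 47 − 39 = 8.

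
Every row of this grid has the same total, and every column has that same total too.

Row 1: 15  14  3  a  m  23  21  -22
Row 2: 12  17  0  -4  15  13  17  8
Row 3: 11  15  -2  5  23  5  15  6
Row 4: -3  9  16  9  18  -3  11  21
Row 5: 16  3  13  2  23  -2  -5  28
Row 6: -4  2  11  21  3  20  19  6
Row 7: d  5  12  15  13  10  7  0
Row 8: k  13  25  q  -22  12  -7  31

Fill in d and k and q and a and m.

Rows 2 and 3 both sum to 78, so that's the common total.
Column 5: 15 + 23 + 18 + 23 + 3 + 13 − 22 = 73, so its missing entry is 78 − 73 = 5.
Row 1: 15 + 14 + 3 + 5 + 23 + 21 − 22 = 59, so its missing entry is 78 − 59 = 19.
Column 4: 19 − 4 + 5 + 9 + 2 + 21 + 15 = 67, so its missing entry is 78 − 67 = 11.
Row 8: 13 + 25 + 11 − 22 + 12 − 7 + 31 = 63, so its missing entry is 78 − 63 = 15.
Row 7: 5 + 12 + 15 + 13 + 10 + 7 + 0 = 62, so its missing entry is 78 − 62 = 16.

d = 16, k = 15, q = 11, a = 19, m = 5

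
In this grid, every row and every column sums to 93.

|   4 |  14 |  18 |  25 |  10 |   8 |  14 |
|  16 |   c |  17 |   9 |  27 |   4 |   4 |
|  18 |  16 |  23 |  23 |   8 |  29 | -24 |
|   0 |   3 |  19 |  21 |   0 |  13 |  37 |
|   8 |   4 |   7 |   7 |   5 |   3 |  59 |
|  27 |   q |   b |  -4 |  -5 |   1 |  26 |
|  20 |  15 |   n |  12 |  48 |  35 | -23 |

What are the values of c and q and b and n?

Row 2 has 16 + 17 + 9 + 27 + 4 + 4 = 77; the blank must be 93 − 77 = 16.
Row 7 has 20 + 15 + 12 + 48 + 35 − 23 = 107; the blank must be 93 − 107 = -14.
Column 2 has 14 + 16 + 16 + 3 + 4 + 15 = 68; the blank must be 93 − 68 = 25.
Row 6 has 27 + 25 − 4 − 5 + 1 + 26 = 70; the blank must be 93 − 70 = 23.

c = 16, q = 25, b = 23, n = -14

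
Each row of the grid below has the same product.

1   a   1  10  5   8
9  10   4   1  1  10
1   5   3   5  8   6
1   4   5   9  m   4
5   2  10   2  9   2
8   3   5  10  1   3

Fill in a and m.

Rows 2 and 3 each multiply to 3600, so every row has product 3600.
Row 1: 1×1×10×5×8 = 400, so the missing entry is 3600 ÷ 400 = 9.
Row 4: 1×4×5×9×4 = 720, so the missing entry is 3600 ÷ 720 = 5.

a = 9, m = 5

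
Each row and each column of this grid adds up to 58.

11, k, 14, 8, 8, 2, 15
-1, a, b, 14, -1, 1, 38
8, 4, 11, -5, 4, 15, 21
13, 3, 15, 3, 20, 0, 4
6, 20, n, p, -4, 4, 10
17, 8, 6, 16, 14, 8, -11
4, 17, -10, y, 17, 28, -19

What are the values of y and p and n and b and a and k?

y = 21, p = 1, n = 21, b = 1, a = 6, k = 0

Row 1: 11 + 14 + 8 + 8 + 2 + 15 = 58, so its missing entry is 58 − 58 = 0.
Column 2: 0 + 4 + 3 + 20 + 8 + 17 = 52, so its missing entry is 58 − 52 = 6.
Row 2: -1 + 6 + 14 − 1 + 1 + 38 = 57, so its missing entry is 58 − 57 = 1.
Column 3: 14 + 1 + 11 + 15 + 6 − 10 = 37, so its missing entry is 58 − 37 = 21.
Row 5: 6 + 20 + 21 − 4 + 4 + 10 = 57, so its missing entry is 58 − 57 = 1.
Row 7: 4 + 17 − 10 + 17 + 28 − 19 = 37, so its missing entry is 58 − 37 = 21.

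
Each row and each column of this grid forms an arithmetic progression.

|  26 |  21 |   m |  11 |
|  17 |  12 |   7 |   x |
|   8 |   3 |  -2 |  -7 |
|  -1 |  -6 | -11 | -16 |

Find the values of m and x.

Along each row the entries change by -5 per step; down each column they change by -9.
Row 1: from 26 at column 1, stepping by -5 to column 3 gives 16.
Row 2: from 17 at column 1, stepping by -5 to column 4 gives 2.

m = 16, x = 2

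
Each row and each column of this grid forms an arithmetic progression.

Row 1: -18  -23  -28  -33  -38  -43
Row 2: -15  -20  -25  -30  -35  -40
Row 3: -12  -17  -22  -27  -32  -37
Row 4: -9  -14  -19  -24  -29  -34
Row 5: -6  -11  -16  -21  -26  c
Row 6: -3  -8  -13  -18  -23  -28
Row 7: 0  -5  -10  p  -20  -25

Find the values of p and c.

p = -15, c = -31

Along each row the entries change by -5 per step; down each column they change by 3.
Row 7: from 0 at column 1, stepping by -5 to column 4 gives -15.
Row 5: from -6 at column 1, stepping by -5 to column 6 gives -31.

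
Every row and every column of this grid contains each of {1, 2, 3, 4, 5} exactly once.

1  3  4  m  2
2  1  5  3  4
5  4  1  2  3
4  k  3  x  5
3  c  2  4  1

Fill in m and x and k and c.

At (row 1, col 4): row 1 already has {1, 2, 3, 4}, so the value is 5.
Cell (5,2): row 5 already has {1, 2, 3, 4} → 5.
Cell (4,2): column 2 already has {1, 3, 4, 5} → 2.
At (row 4, col 4): row 4 already has {2, 3, 4, 5}, so the value is 1.

m = 5, x = 1, k = 2, c = 5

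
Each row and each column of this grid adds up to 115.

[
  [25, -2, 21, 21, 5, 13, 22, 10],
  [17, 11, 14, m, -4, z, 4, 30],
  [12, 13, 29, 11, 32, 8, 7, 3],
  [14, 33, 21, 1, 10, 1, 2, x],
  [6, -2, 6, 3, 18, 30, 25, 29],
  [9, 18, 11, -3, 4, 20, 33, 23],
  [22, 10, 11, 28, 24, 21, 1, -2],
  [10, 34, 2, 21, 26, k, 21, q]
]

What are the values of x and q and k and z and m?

Row 4: 14 + 33 + 21 + 1 + 10 + 1 + 2 = 82, so its missing entry is 115 − 82 = 33.
Column 8: 10 + 30 + 3 + 33 + 29 + 23 − 2 = 126, so its missing entry is 115 − 126 = -11.
Row 8: 10 + 34 + 2 + 21 + 26 + 21 − 11 = 103, so its missing entry is 115 − 103 = 12.
Column 6: 13 + 8 + 1 + 30 + 20 + 21 + 12 = 105, so its missing entry is 115 − 105 = 10.
Row 2: 17 + 11 + 14 − 4 + 10 + 4 + 30 = 82, so its missing entry is 115 − 82 = 33.

x = 33, q = -11, k = 12, z = 10, m = 33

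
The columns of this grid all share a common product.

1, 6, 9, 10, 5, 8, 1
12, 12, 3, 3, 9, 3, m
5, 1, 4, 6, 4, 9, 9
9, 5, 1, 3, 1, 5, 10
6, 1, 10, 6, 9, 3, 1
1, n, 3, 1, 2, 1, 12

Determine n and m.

n = 9, m = 3

Columns 4 and 5 each multiply to 3240, so every column has product 3240.
Column 2: 6×12×1×5×1 = 360, so the missing entry is 3240 ÷ 360 = 9.
Column 7: 1×9×10×1×12 = 1080, so the missing entry is 3240 ÷ 1080 = 3.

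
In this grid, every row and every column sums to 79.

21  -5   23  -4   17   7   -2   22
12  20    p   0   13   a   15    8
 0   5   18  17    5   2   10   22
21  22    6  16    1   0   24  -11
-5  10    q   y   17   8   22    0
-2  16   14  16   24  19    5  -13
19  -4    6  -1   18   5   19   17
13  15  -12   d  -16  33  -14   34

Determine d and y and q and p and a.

d = 26, y = 9, q = 18, p = 6, a = 5

Column 6: 7 + 2 + 0 + 8 + 19 + 5 + 33 = 74, so its missing entry is 79 − 74 = 5.
Row 2: 12 + 20 + 0 + 13 + 5 + 15 + 8 = 73, so its missing entry is 79 − 73 = 6.
Column 3: 23 + 6 + 18 + 6 + 14 + 6 − 12 = 61, so its missing entry is 79 − 61 = 18.
Row 5: -5 + 10 + 18 + 17 + 8 + 22 + 0 = 70, so its missing entry is 79 − 70 = 9.
Row 8: 13 + 15 − 12 − 16 + 33 − 14 + 34 = 53, so its missing entry is 79 − 53 = 26.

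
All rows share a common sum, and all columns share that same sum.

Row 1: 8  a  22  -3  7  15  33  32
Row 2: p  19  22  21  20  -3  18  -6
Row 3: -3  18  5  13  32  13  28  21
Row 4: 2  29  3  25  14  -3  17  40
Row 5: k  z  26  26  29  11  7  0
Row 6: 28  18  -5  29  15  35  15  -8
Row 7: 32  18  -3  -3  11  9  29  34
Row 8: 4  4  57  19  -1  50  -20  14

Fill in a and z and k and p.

Rows 3 and 4 both sum to 127, so that's the common total.
Row 1 has 8 + 22 − 3 + 7 + 15 + 33 + 32 = 114; the blank must be 127 − 114 = 13.
Row 2 has 19 + 22 + 21 + 20 − 3 + 18 − 6 = 91; the blank must be 127 − 91 = 36.
Column 1 has 8 + 36 − 3 + 2 + 28 + 32 + 4 = 107; the blank must be 127 − 107 = 20.
Row 5 has 20 + 26 + 26 + 29 + 11 + 7 + 0 = 119; the blank must be 127 − 119 = 8.

a = 13, z = 8, k = 20, p = 36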